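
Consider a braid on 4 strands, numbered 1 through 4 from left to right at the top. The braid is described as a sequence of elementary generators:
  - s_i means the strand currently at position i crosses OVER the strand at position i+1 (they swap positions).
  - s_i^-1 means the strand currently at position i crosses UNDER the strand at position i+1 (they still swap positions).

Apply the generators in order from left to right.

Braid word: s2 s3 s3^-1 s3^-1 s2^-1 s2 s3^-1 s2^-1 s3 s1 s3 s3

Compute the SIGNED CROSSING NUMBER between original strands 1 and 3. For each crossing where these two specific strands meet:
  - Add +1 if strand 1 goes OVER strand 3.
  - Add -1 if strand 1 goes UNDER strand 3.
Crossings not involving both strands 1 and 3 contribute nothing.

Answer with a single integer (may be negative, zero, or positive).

Answer: 0

Derivation:
Gen 1: crossing 2x3. Both 1&3? no. Sum: 0
Gen 2: crossing 2x4. Both 1&3? no. Sum: 0
Gen 3: crossing 4x2. Both 1&3? no. Sum: 0
Gen 4: crossing 2x4. Both 1&3? no. Sum: 0
Gen 5: crossing 3x4. Both 1&3? no. Sum: 0
Gen 6: crossing 4x3. Both 1&3? no. Sum: 0
Gen 7: crossing 4x2. Both 1&3? no. Sum: 0
Gen 8: crossing 3x2. Both 1&3? no. Sum: 0
Gen 9: crossing 3x4. Both 1&3? no. Sum: 0
Gen 10: crossing 1x2. Both 1&3? no. Sum: 0
Gen 11: crossing 4x3. Both 1&3? no. Sum: 0
Gen 12: crossing 3x4. Both 1&3? no. Sum: 0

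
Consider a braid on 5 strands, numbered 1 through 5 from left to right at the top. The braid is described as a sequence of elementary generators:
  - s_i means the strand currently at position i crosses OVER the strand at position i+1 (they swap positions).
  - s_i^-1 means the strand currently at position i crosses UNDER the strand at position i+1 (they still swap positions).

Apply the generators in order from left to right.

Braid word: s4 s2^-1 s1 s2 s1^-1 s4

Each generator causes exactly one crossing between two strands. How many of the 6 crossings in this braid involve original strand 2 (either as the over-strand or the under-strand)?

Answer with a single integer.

Answer: 3

Derivation:
Gen 1: crossing 4x5. Involves strand 2? no. Count so far: 0
Gen 2: crossing 2x3. Involves strand 2? yes. Count so far: 1
Gen 3: crossing 1x3. Involves strand 2? no. Count so far: 1
Gen 4: crossing 1x2. Involves strand 2? yes. Count so far: 2
Gen 5: crossing 3x2. Involves strand 2? yes. Count so far: 3
Gen 6: crossing 5x4. Involves strand 2? no. Count so far: 3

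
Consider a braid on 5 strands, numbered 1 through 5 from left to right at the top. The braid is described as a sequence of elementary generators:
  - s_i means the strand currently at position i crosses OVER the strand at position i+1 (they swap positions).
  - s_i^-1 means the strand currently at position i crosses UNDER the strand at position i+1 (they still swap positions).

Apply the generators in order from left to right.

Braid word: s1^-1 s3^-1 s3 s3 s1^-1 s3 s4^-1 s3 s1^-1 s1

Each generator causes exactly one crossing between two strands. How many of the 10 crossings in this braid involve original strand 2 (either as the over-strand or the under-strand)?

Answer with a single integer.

Answer: 4

Derivation:
Gen 1: crossing 1x2. Involves strand 2? yes. Count so far: 1
Gen 2: crossing 3x4. Involves strand 2? no. Count so far: 1
Gen 3: crossing 4x3. Involves strand 2? no. Count so far: 1
Gen 4: crossing 3x4. Involves strand 2? no. Count so far: 1
Gen 5: crossing 2x1. Involves strand 2? yes. Count so far: 2
Gen 6: crossing 4x3. Involves strand 2? no. Count so far: 2
Gen 7: crossing 4x5. Involves strand 2? no. Count so far: 2
Gen 8: crossing 3x5. Involves strand 2? no. Count so far: 2
Gen 9: crossing 1x2. Involves strand 2? yes. Count so far: 3
Gen 10: crossing 2x1. Involves strand 2? yes. Count so far: 4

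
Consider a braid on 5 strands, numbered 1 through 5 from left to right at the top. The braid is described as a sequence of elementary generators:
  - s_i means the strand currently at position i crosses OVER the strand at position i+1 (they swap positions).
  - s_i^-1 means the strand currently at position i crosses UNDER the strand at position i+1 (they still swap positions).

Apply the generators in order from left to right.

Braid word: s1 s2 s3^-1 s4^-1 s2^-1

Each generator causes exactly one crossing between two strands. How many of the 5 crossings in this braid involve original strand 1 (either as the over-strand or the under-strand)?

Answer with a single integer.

Gen 1: crossing 1x2. Involves strand 1? yes. Count so far: 1
Gen 2: crossing 1x3. Involves strand 1? yes. Count so far: 2
Gen 3: crossing 1x4. Involves strand 1? yes. Count so far: 3
Gen 4: crossing 1x5. Involves strand 1? yes. Count so far: 4
Gen 5: crossing 3x4. Involves strand 1? no. Count so far: 4

Answer: 4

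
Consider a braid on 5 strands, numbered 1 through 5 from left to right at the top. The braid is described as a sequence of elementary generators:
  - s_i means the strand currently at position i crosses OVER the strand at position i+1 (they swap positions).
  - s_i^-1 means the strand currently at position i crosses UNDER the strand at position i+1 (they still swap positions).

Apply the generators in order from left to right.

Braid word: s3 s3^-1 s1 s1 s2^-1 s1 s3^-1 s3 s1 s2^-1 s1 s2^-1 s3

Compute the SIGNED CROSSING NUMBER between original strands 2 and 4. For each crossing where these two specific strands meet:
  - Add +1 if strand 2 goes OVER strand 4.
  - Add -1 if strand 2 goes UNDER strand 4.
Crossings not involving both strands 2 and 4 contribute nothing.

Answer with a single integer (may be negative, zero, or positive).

Gen 1: crossing 3x4. Both 2&4? no. Sum: 0
Gen 2: crossing 4x3. Both 2&4? no. Sum: 0
Gen 3: crossing 1x2. Both 2&4? no. Sum: 0
Gen 4: crossing 2x1. Both 2&4? no. Sum: 0
Gen 5: crossing 2x3. Both 2&4? no. Sum: 0
Gen 6: crossing 1x3. Both 2&4? no. Sum: 0
Gen 7: 2 under 4. Both 2&4? yes. Contrib: -1. Sum: -1
Gen 8: 4 over 2. Both 2&4? yes. Contrib: -1. Sum: -2
Gen 9: crossing 3x1. Both 2&4? no. Sum: -2
Gen 10: crossing 3x2. Both 2&4? no. Sum: -2
Gen 11: crossing 1x2. Both 2&4? no. Sum: -2
Gen 12: crossing 1x3. Both 2&4? no. Sum: -2
Gen 13: crossing 1x4. Both 2&4? no. Sum: -2

Answer: -2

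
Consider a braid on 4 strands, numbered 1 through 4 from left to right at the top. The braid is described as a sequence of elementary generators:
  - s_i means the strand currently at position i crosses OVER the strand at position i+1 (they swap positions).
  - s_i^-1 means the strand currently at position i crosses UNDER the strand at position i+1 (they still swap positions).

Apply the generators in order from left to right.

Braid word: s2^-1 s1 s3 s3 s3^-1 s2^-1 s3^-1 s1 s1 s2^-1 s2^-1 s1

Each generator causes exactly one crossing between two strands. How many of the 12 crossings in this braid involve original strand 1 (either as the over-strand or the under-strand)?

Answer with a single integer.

Answer: 3

Derivation:
Gen 1: crossing 2x3. Involves strand 1? no. Count so far: 0
Gen 2: crossing 1x3. Involves strand 1? yes. Count so far: 1
Gen 3: crossing 2x4. Involves strand 1? no. Count so far: 1
Gen 4: crossing 4x2. Involves strand 1? no. Count so far: 1
Gen 5: crossing 2x4. Involves strand 1? no. Count so far: 1
Gen 6: crossing 1x4. Involves strand 1? yes. Count so far: 2
Gen 7: crossing 1x2. Involves strand 1? yes. Count so far: 3
Gen 8: crossing 3x4. Involves strand 1? no. Count so far: 3
Gen 9: crossing 4x3. Involves strand 1? no. Count so far: 3
Gen 10: crossing 4x2. Involves strand 1? no. Count so far: 3
Gen 11: crossing 2x4. Involves strand 1? no. Count so far: 3
Gen 12: crossing 3x4. Involves strand 1? no. Count so far: 3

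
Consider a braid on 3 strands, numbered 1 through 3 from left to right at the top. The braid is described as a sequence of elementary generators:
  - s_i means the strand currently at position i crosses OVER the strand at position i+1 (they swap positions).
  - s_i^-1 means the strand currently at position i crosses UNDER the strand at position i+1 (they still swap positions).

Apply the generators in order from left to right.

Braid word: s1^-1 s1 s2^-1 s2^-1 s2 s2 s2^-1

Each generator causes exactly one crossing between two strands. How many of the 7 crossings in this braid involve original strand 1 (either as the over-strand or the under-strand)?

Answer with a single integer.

Answer: 2

Derivation:
Gen 1: crossing 1x2. Involves strand 1? yes. Count so far: 1
Gen 2: crossing 2x1. Involves strand 1? yes. Count so far: 2
Gen 3: crossing 2x3. Involves strand 1? no. Count so far: 2
Gen 4: crossing 3x2. Involves strand 1? no. Count so far: 2
Gen 5: crossing 2x3. Involves strand 1? no. Count so far: 2
Gen 6: crossing 3x2. Involves strand 1? no. Count so far: 2
Gen 7: crossing 2x3. Involves strand 1? no. Count so far: 2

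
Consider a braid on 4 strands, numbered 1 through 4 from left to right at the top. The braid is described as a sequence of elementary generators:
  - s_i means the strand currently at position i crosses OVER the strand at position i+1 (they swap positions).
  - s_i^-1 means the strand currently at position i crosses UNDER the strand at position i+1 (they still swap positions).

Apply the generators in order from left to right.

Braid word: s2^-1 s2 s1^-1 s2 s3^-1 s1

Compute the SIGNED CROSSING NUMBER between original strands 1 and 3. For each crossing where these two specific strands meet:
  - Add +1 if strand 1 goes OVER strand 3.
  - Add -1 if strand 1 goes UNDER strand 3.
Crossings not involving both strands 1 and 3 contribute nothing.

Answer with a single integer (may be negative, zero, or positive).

Gen 1: crossing 2x3. Both 1&3? no. Sum: 0
Gen 2: crossing 3x2. Both 1&3? no. Sum: 0
Gen 3: crossing 1x2. Both 1&3? no. Sum: 0
Gen 4: 1 over 3. Both 1&3? yes. Contrib: +1. Sum: 1
Gen 5: crossing 1x4. Both 1&3? no. Sum: 1
Gen 6: crossing 2x3. Both 1&3? no. Sum: 1

Answer: 1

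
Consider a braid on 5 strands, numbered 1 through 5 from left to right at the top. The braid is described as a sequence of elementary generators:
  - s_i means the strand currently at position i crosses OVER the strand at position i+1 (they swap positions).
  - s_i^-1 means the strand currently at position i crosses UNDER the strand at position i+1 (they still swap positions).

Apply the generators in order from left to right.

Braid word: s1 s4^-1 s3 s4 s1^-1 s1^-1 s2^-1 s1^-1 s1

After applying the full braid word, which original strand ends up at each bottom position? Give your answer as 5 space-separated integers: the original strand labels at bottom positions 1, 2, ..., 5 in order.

Gen 1 (s1): strand 1 crosses over strand 2. Perm now: [2 1 3 4 5]
Gen 2 (s4^-1): strand 4 crosses under strand 5. Perm now: [2 1 3 5 4]
Gen 3 (s3): strand 3 crosses over strand 5. Perm now: [2 1 5 3 4]
Gen 4 (s4): strand 3 crosses over strand 4. Perm now: [2 1 5 4 3]
Gen 5 (s1^-1): strand 2 crosses under strand 1. Perm now: [1 2 5 4 3]
Gen 6 (s1^-1): strand 1 crosses under strand 2. Perm now: [2 1 5 4 3]
Gen 7 (s2^-1): strand 1 crosses under strand 5. Perm now: [2 5 1 4 3]
Gen 8 (s1^-1): strand 2 crosses under strand 5. Perm now: [5 2 1 4 3]
Gen 9 (s1): strand 5 crosses over strand 2. Perm now: [2 5 1 4 3]

Answer: 2 5 1 4 3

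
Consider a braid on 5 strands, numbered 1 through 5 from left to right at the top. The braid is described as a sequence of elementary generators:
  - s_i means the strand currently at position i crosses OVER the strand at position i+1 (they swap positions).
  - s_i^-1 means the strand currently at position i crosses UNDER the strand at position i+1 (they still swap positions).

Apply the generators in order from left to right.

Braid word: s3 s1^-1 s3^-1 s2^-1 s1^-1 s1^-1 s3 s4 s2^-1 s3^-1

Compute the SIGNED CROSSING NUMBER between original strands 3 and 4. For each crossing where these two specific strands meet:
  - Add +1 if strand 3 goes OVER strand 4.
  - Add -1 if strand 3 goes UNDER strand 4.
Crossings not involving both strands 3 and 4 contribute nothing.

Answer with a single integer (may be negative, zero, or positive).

Gen 1: 3 over 4. Both 3&4? yes. Contrib: +1. Sum: 1
Gen 2: crossing 1x2. Both 3&4? no. Sum: 1
Gen 3: 4 under 3. Both 3&4? yes. Contrib: +1. Sum: 2
Gen 4: crossing 1x3. Both 3&4? no. Sum: 2
Gen 5: crossing 2x3. Both 3&4? no. Sum: 2
Gen 6: crossing 3x2. Both 3&4? no. Sum: 2
Gen 7: crossing 1x4. Both 3&4? no. Sum: 2
Gen 8: crossing 1x5. Both 3&4? no. Sum: 2
Gen 9: 3 under 4. Both 3&4? yes. Contrib: -1. Sum: 1
Gen 10: crossing 3x5. Both 3&4? no. Sum: 1

Answer: 1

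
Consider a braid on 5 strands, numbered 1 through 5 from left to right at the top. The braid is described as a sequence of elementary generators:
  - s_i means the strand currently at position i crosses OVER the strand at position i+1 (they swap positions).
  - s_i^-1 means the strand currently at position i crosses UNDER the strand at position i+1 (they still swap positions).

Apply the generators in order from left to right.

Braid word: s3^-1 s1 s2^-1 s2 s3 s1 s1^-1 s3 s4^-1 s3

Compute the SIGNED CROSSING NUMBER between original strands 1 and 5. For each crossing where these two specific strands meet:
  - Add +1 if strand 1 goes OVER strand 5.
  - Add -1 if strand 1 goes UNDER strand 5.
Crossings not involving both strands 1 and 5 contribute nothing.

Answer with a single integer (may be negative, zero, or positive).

Gen 1: crossing 3x4. Both 1&5? no. Sum: 0
Gen 2: crossing 1x2. Both 1&5? no. Sum: 0
Gen 3: crossing 1x4. Both 1&5? no. Sum: 0
Gen 4: crossing 4x1. Both 1&5? no. Sum: 0
Gen 5: crossing 4x3. Both 1&5? no. Sum: 0
Gen 6: crossing 2x1. Both 1&5? no. Sum: 0
Gen 7: crossing 1x2. Both 1&5? no. Sum: 0
Gen 8: crossing 3x4. Both 1&5? no. Sum: 0
Gen 9: crossing 3x5. Both 1&5? no. Sum: 0
Gen 10: crossing 4x5. Both 1&5? no. Sum: 0

Answer: 0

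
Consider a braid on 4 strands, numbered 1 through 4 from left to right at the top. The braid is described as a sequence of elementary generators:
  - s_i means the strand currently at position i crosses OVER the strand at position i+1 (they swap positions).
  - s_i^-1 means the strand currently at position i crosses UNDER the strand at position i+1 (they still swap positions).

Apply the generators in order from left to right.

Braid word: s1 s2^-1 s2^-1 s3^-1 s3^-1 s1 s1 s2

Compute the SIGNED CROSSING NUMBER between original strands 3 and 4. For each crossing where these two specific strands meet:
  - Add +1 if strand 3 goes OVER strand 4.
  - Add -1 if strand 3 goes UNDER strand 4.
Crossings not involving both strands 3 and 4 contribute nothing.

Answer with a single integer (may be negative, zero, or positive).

Answer: 0

Derivation:
Gen 1: crossing 1x2. Both 3&4? no. Sum: 0
Gen 2: crossing 1x3. Both 3&4? no. Sum: 0
Gen 3: crossing 3x1. Both 3&4? no. Sum: 0
Gen 4: 3 under 4. Both 3&4? yes. Contrib: -1. Sum: -1
Gen 5: 4 under 3. Both 3&4? yes. Contrib: +1. Sum: 0
Gen 6: crossing 2x1. Both 3&4? no. Sum: 0
Gen 7: crossing 1x2. Both 3&4? no. Sum: 0
Gen 8: crossing 1x3. Both 3&4? no. Sum: 0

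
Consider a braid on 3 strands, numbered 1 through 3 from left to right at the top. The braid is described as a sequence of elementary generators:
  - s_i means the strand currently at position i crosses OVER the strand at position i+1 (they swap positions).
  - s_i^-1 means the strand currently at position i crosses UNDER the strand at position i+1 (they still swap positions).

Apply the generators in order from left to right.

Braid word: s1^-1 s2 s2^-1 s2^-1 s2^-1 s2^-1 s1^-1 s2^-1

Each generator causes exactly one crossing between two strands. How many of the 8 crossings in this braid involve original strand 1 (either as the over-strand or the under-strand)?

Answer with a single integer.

Gen 1: crossing 1x2. Involves strand 1? yes. Count so far: 1
Gen 2: crossing 1x3. Involves strand 1? yes. Count so far: 2
Gen 3: crossing 3x1. Involves strand 1? yes. Count so far: 3
Gen 4: crossing 1x3. Involves strand 1? yes. Count so far: 4
Gen 5: crossing 3x1. Involves strand 1? yes. Count so far: 5
Gen 6: crossing 1x3. Involves strand 1? yes. Count so far: 6
Gen 7: crossing 2x3. Involves strand 1? no. Count so far: 6
Gen 8: crossing 2x1. Involves strand 1? yes. Count so far: 7

Answer: 7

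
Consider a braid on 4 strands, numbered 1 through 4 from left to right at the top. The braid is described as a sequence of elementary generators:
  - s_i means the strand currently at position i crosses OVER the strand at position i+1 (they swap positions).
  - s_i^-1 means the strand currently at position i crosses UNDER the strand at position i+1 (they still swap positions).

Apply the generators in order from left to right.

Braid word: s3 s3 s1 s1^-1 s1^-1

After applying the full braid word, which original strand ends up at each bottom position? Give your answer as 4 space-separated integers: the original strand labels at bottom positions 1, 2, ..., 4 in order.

Answer: 2 1 3 4

Derivation:
Gen 1 (s3): strand 3 crosses over strand 4. Perm now: [1 2 4 3]
Gen 2 (s3): strand 4 crosses over strand 3. Perm now: [1 2 3 4]
Gen 3 (s1): strand 1 crosses over strand 2. Perm now: [2 1 3 4]
Gen 4 (s1^-1): strand 2 crosses under strand 1. Perm now: [1 2 3 4]
Gen 5 (s1^-1): strand 1 crosses under strand 2. Perm now: [2 1 3 4]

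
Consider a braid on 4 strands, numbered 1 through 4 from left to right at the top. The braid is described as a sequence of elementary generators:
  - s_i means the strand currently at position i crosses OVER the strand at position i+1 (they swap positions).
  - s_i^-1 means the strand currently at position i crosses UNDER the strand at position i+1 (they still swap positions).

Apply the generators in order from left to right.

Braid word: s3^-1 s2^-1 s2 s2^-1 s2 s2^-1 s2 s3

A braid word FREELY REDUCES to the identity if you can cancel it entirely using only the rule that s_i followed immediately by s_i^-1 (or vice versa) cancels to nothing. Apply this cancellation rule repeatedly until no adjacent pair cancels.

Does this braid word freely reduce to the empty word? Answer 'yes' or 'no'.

Answer: yes

Derivation:
Gen 1 (s3^-1): push. Stack: [s3^-1]
Gen 2 (s2^-1): push. Stack: [s3^-1 s2^-1]
Gen 3 (s2): cancels prior s2^-1. Stack: [s3^-1]
Gen 4 (s2^-1): push. Stack: [s3^-1 s2^-1]
Gen 5 (s2): cancels prior s2^-1. Stack: [s3^-1]
Gen 6 (s2^-1): push. Stack: [s3^-1 s2^-1]
Gen 7 (s2): cancels prior s2^-1. Stack: [s3^-1]
Gen 8 (s3): cancels prior s3^-1. Stack: []
Reduced word: (empty)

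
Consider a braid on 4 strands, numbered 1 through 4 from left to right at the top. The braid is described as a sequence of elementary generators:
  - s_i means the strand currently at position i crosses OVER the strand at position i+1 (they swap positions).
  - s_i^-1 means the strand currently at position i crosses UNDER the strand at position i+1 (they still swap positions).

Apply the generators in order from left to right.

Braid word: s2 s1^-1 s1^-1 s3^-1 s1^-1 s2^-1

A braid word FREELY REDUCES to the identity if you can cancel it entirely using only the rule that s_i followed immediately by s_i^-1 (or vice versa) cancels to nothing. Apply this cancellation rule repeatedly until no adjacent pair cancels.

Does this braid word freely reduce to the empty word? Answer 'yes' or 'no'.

Answer: no

Derivation:
Gen 1 (s2): push. Stack: [s2]
Gen 2 (s1^-1): push. Stack: [s2 s1^-1]
Gen 3 (s1^-1): push. Stack: [s2 s1^-1 s1^-1]
Gen 4 (s3^-1): push. Stack: [s2 s1^-1 s1^-1 s3^-1]
Gen 5 (s1^-1): push. Stack: [s2 s1^-1 s1^-1 s3^-1 s1^-1]
Gen 6 (s2^-1): push. Stack: [s2 s1^-1 s1^-1 s3^-1 s1^-1 s2^-1]
Reduced word: s2 s1^-1 s1^-1 s3^-1 s1^-1 s2^-1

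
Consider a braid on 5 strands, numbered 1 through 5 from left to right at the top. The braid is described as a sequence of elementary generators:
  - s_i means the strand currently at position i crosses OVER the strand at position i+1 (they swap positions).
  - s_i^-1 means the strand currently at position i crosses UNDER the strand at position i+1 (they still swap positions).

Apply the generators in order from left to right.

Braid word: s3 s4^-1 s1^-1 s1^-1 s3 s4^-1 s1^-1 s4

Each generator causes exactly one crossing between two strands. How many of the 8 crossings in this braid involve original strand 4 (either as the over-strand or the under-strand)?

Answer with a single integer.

Gen 1: crossing 3x4. Involves strand 4? yes. Count so far: 1
Gen 2: crossing 3x5. Involves strand 4? no. Count so far: 1
Gen 3: crossing 1x2. Involves strand 4? no. Count so far: 1
Gen 4: crossing 2x1. Involves strand 4? no. Count so far: 1
Gen 5: crossing 4x5. Involves strand 4? yes. Count so far: 2
Gen 6: crossing 4x3. Involves strand 4? yes. Count so far: 3
Gen 7: crossing 1x2. Involves strand 4? no. Count so far: 3
Gen 8: crossing 3x4. Involves strand 4? yes. Count so far: 4

Answer: 4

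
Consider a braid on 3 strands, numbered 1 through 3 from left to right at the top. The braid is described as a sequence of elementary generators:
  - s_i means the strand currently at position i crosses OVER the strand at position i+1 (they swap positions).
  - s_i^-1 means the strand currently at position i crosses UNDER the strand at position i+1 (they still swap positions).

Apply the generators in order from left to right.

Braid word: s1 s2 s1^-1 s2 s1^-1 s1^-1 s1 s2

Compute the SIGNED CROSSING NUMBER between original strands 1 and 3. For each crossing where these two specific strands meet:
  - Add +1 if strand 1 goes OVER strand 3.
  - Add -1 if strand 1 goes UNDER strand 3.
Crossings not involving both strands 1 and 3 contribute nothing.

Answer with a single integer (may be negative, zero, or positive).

Answer: 0

Derivation:
Gen 1: crossing 1x2. Both 1&3? no. Sum: 0
Gen 2: 1 over 3. Both 1&3? yes. Contrib: +1. Sum: 1
Gen 3: crossing 2x3. Both 1&3? no. Sum: 1
Gen 4: crossing 2x1. Both 1&3? no. Sum: 1
Gen 5: 3 under 1. Both 1&3? yes. Contrib: +1. Sum: 2
Gen 6: 1 under 3. Both 1&3? yes. Contrib: -1. Sum: 1
Gen 7: 3 over 1. Both 1&3? yes. Contrib: -1. Sum: 0
Gen 8: crossing 3x2. Both 1&3? no. Sum: 0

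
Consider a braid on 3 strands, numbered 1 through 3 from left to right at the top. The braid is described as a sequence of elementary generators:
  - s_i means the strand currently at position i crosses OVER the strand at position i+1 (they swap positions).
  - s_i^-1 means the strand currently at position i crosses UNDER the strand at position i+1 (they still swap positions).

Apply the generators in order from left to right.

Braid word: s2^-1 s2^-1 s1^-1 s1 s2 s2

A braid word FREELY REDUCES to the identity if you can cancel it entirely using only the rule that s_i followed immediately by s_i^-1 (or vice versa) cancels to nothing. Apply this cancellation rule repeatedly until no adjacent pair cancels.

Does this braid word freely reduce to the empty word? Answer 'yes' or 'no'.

Answer: yes

Derivation:
Gen 1 (s2^-1): push. Stack: [s2^-1]
Gen 2 (s2^-1): push. Stack: [s2^-1 s2^-1]
Gen 3 (s1^-1): push. Stack: [s2^-1 s2^-1 s1^-1]
Gen 4 (s1): cancels prior s1^-1. Stack: [s2^-1 s2^-1]
Gen 5 (s2): cancels prior s2^-1. Stack: [s2^-1]
Gen 6 (s2): cancels prior s2^-1. Stack: []
Reduced word: (empty)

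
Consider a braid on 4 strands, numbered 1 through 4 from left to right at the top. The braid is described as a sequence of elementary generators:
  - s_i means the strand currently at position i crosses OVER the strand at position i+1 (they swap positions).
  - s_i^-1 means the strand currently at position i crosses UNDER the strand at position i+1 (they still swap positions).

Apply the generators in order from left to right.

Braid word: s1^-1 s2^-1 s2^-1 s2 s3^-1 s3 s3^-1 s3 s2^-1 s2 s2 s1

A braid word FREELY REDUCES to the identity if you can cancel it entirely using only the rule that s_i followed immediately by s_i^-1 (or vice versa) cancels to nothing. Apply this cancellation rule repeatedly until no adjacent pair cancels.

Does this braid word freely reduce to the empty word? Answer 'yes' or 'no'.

Gen 1 (s1^-1): push. Stack: [s1^-1]
Gen 2 (s2^-1): push. Stack: [s1^-1 s2^-1]
Gen 3 (s2^-1): push. Stack: [s1^-1 s2^-1 s2^-1]
Gen 4 (s2): cancels prior s2^-1. Stack: [s1^-1 s2^-1]
Gen 5 (s3^-1): push. Stack: [s1^-1 s2^-1 s3^-1]
Gen 6 (s3): cancels prior s3^-1. Stack: [s1^-1 s2^-1]
Gen 7 (s3^-1): push. Stack: [s1^-1 s2^-1 s3^-1]
Gen 8 (s3): cancels prior s3^-1. Stack: [s1^-1 s2^-1]
Gen 9 (s2^-1): push. Stack: [s1^-1 s2^-1 s2^-1]
Gen 10 (s2): cancels prior s2^-1. Stack: [s1^-1 s2^-1]
Gen 11 (s2): cancels prior s2^-1. Stack: [s1^-1]
Gen 12 (s1): cancels prior s1^-1. Stack: []
Reduced word: (empty)

Answer: yes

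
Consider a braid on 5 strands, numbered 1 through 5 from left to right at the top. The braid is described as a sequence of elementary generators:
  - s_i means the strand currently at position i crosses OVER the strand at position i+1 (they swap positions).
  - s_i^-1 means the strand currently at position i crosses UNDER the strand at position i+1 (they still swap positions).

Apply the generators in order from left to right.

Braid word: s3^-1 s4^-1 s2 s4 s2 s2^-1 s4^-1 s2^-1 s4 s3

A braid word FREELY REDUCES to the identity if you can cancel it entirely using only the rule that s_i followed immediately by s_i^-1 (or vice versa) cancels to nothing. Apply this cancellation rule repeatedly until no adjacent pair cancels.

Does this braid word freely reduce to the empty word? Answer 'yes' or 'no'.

Answer: yes

Derivation:
Gen 1 (s3^-1): push. Stack: [s3^-1]
Gen 2 (s4^-1): push. Stack: [s3^-1 s4^-1]
Gen 3 (s2): push. Stack: [s3^-1 s4^-1 s2]
Gen 4 (s4): push. Stack: [s3^-1 s4^-1 s2 s4]
Gen 5 (s2): push. Stack: [s3^-1 s4^-1 s2 s4 s2]
Gen 6 (s2^-1): cancels prior s2. Stack: [s3^-1 s4^-1 s2 s4]
Gen 7 (s4^-1): cancels prior s4. Stack: [s3^-1 s4^-1 s2]
Gen 8 (s2^-1): cancels prior s2. Stack: [s3^-1 s4^-1]
Gen 9 (s4): cancels prior s4^-1. Stack: [s3^-1]
Gen 10 (s3): cancels prior s3^-1. Stack: []
Reduced word: (empty)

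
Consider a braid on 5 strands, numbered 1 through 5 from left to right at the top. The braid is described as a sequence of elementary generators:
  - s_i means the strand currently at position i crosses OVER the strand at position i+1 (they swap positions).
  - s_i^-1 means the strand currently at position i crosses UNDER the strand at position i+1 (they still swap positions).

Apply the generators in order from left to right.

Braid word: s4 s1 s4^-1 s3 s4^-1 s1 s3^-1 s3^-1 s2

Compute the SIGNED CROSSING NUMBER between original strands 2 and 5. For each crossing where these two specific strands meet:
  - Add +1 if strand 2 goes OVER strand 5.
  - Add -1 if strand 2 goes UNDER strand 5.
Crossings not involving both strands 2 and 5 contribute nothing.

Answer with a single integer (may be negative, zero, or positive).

Answer: 0

Derivation:
Gen 1: crossing 4x5. Both 2&5? no. Sum: 0
Gen 2: crossing 1x2. Both 2&5? no. Sum: 0
Gen 3: crossing 5x4. Both 2&5? no. Sum: 0
Gen 4: crossing 3x4. Both 2&5? no. Sum: 0
Gen 5: crossing 3x5. Both 2&5? no. Sum: 0
Gen 6: crossing 2x1. Both 2&5? no. Sum: 0
Gen 7: crossing 4x5. Both 2&5? no. Sum: 0
Gen 8: crossing 5x4. Both 2&5? no. Sum: 0
Gen 9: crossing 2x4. Both 2&5? no. Sum: 0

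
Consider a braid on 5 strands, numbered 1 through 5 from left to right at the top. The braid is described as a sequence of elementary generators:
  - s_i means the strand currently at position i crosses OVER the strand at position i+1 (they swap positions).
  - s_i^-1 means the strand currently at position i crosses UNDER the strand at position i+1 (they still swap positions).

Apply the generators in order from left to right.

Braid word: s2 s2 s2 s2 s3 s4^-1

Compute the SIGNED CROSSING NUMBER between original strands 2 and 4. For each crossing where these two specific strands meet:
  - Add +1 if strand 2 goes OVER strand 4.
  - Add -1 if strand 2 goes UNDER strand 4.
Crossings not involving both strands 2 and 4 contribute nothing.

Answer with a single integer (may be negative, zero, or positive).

Answer: 0

Derivation:
Gen 1: crossing 2x3. Both 2&4? no. Sum: 0
Gen 2: crossing 3x2. Both 2&4? no. Sum: 0
Gen 3: crossing 2x3. Both 2&4? no. Sum: 0
Gen 4: crossing 3x2. Both 2&4? no. Sum: 0
Gen 5: crossing 3x4. Both 2&4? no. Sum: 0
Gen 6: crossing 3x5. Both 2&4? no. Sum: 0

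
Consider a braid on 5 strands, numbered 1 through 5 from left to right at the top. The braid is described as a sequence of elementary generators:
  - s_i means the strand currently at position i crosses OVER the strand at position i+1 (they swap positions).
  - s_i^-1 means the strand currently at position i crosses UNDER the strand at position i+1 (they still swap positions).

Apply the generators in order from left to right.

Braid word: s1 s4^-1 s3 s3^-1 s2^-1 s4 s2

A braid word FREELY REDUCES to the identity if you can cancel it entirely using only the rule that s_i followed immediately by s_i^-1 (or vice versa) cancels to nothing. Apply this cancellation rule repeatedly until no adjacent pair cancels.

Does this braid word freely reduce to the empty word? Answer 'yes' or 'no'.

Gen 1 (s1): push. Stack: [s1]
Gen 2 (s4^-1): push. Stack: [s1 s4^-1]
Gen 3 (s3): push. Stack: [s1 s4^-1 s3]
Gen 4 (s3^-1): cancels prior s3. Stack: [s1 s4^-1]
Gen 5 (s2^-1): push. Stack: [s1 s4^-1 s2^-1]
Gen 6 (s4): push. Stack: [s1 s4^-1 s2^-1 s4]
Gen 7 (s2): push. Stack: [s1 s4^-1 s2^-1 s4 s2]
Reduced word: s1 s4^-1 s2^-1 s4 s2

Answer: no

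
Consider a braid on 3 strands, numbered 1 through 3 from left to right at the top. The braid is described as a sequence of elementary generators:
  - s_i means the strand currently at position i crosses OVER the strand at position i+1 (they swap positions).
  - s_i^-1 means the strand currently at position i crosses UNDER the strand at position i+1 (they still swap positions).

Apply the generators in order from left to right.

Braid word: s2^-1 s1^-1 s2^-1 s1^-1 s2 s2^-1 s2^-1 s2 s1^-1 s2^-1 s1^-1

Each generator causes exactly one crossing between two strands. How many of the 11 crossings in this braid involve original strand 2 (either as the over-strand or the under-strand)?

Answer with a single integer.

Gen 1: crossing 2x3. Involves strand 2? yes. Count so far: 1
Gen 2: crossing 1x3. Involves strand 2? no. Count so far: 1
Gen 3: crossing 1x2. Involves strand 2? yes. Count so far: 2
Gen 4: crossing 3x2. Involves strand 2? yes. Count so far: 3
Gen 5: crossing 3x1. Involves strand 2? no. Count so far: 3
Gen 6: crossing 1x3. Involves strand 2? no. Count so far: 3
Gen 7: crossing 3x1. Involves strand 2? no. Count so far: 3
Gen 8: crossing 1x3. Involves strand 2? no. Count so far: 3
Gen 9: crossing 2x3. Involves strand 2? yes. Count so far: 4
Gen 10: crossing 2x1. Involves strand 2? yes. Count so far: 5
Gen 11: crossing 3x1. Involves strand 2? no. Count so far: 5

Answer: 5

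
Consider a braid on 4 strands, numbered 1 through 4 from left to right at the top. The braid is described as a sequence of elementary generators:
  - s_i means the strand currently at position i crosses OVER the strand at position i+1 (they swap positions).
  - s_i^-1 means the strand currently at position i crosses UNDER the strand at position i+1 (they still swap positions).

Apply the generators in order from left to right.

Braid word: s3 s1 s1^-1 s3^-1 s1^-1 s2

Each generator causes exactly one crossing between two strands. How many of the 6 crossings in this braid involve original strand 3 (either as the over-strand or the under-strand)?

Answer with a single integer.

Gen 1: crossing 3x4. Involves strand 3? yes. Count so far: 1
Gen 2: crossing 1x2. Involves strand 3? no. Count so far: 1
Gen 3: crossing 2x1. Involves strand 3? no. Count so far: 1
Gen 4: crossing 4x3. Involves strand 3? yes. Count so far: 2
Gen 5: crossing 1x2. Involves strand 3? no. Count so far: 2
Gen 6: crossing 1x3. Involves strand 3? yes. Count so far: 3

Answer: 3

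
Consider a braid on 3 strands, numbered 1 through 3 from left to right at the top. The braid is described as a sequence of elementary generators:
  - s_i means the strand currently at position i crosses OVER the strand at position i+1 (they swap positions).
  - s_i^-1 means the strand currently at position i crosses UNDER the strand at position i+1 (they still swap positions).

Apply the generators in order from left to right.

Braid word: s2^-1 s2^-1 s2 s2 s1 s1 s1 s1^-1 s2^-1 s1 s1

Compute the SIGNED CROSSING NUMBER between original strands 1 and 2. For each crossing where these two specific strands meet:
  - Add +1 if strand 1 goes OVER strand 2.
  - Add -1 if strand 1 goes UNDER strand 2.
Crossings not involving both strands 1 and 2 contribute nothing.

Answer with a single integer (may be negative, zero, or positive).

Gen 1: crossing 2x3. Both 1&2? no. Sum: 0
Gen 2: crossing 3x2. Both 1&2? no. Sum: 0
Gen 3: crossing 2x3. Both 1&2? no. Sum: 0
Gen 4: crossing 3x2. Both 1&2? no. Sum: 0
Gen 5: 1 over 2. Both 1&2? yes. Contrib: +1. Sum: 1
Gen 6: 2 over 1. Both 1&2? yes. Contrib: -1. Sum: 0
Gen 7: 1 over 2. Both 1&2? yes. Contrib: +1. Sum: 1
Gen 8: 2 under 1. Both 1&2? yes. Contrib: +1. Sum: 2
Gen 9: crossing 2x3. Both 1&2? no. Sum: 2
Gen 10: crossing 1x3. Both 1&2? no. Sum: 2
Gen 11: crossing 3x1. Both 1&2? no. Sum: 2

Answer: 2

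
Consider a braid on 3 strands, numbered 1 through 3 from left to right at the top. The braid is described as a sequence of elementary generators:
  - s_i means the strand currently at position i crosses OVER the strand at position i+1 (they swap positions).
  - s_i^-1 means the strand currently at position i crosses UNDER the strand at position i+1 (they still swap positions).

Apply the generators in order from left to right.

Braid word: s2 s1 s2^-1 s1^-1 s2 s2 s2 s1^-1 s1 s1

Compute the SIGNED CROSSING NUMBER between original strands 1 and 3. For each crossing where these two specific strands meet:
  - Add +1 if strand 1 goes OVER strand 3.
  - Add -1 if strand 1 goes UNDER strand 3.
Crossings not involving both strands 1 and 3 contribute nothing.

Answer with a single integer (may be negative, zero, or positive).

Gen 1: crossing 2x3. Both 1&3? no. Sum: 0
Gen 2: 1 over 3. Both 1&3? yes. Contrib: +1. Sum: 1
Gen 3: crossing 1x2. Both 1&3? no. Sum: 1
Gen 4: crossing 3x2. Both 1&3? no. Sum: 1
Gen 5: 3 over 1. Both 1&3? yes. Contrib: -1. Sum: 0
Gen 6: 1 over 3. Both 1&3? yes. Contrib: +1. Sum: 1
Gen 7: 3 over 1. Both 1&3? yes. Contrib: -1. Sum: 0
Gen 8: crossing 2x1. Both 1&3? no. Sum: 0
Gen 9: crossing 1x2. Both 1&3? no. Sum: 0
Gen 10: crossing 2x1. Both 1&3? no. Sum: 0

Answer: 0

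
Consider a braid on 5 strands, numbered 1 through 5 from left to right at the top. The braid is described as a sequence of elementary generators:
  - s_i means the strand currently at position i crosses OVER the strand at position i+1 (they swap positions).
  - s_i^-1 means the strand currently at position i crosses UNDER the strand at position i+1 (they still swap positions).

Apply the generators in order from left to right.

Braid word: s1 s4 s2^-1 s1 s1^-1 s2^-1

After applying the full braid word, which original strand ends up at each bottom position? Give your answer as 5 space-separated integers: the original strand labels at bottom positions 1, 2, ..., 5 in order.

Gen 1 (s1): strand 1 crosses over strand 2. Perm now: [2 1 3 4 5]
Gen 2 (s4): strand 4 crosses over strand 5. Perm now: [2 1 3 5 4]
Gen 3 (s2^-1): strand 1 crosses under strand 3. Perm now: [2 3 1 5 4]
Gen 4 (s1): strand 2 crosses over strand 3. Perm now: [3 2 1 5 4]
Gen 5 (s1^-1): strand 3 crosses under strand 2. Perm now: [2 3 1 5 4]
Gen 6 (s2^-1): strand 3 crosses under strand 1. Perm now: [2 1 3 5 4]

Answer: 2 1 3 5 4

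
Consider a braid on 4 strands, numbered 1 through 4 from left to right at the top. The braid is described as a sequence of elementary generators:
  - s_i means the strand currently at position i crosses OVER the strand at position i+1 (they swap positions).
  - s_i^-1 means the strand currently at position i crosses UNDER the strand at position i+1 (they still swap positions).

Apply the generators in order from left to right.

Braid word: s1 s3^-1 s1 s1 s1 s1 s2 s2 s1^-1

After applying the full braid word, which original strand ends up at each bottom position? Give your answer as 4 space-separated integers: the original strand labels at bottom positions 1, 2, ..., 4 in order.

Answer: 1 2 4 3

Derivation:
Gen 1 (s1): strand 1 crosses over strand 2. Perm now: [2 1 3 4]
Gen 2 (s3^-1): strand 3 crosses under strand 4. Perm now: [2 1 4 3]
Gen 3 (s1): strand 2 crosses over strand 1. Perm now: [1 2 4 3]
Gen 4 (s1): strand 1 crosses over strand 2. Perm now: [2 1 4 3]
Gen 5 (s1): strand 2 crosses over strand 1. Perm now: [1 2 4 3]
Gen 6 (s1): strand 1 crosses over strand 2. Perm now: [2 1 4 3]
Gen 7 (s2): strand 1 crosses over strand 4. Perm now: [2 4 1 3]
Gen 8 (s2): strand 4 crosses over strand 1. Perm now: [2 1 4 3]
Gen 9 (s1^-1): strand 2 crosses under strand 1. Perm now: [1 2 4 3]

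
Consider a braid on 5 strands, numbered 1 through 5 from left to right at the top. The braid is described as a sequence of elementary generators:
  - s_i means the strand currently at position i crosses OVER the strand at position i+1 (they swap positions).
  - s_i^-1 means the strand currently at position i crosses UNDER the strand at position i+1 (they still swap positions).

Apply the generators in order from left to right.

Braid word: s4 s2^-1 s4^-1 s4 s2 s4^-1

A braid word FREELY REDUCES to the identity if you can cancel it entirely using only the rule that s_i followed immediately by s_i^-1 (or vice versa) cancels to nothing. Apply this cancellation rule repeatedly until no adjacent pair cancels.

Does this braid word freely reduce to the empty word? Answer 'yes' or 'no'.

Gen 1 (s4): push. Stack: [s4]
Gen 2 (s2^-1): push. Stack: [s4 s2^-1]
Gen 3 (s4^-1): push. Stack: [s4 s2^-1 s4^-1]
Gen 4 (s4): cancels prior s4^-1. Stack: [s4 s2^-1]
Gen 5 (s2): cancels prior s2^-1. Stack: [s4]
Gen 6 (s4^-1): cancels prior s4. Stack: []
Reduced word: (empty)

Answer: yes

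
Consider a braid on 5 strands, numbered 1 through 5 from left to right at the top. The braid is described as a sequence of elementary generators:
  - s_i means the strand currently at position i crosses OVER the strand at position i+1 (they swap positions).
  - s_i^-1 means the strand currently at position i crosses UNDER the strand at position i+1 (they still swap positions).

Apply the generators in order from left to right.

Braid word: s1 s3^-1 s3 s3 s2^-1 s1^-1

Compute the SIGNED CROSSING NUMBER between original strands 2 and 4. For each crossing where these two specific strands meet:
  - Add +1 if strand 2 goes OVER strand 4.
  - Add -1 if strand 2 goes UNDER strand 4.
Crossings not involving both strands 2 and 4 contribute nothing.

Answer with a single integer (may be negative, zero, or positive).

Gen 1: crossing 1x2. Both 2&4? no. Sum: 0
Gen 2: crossing 3x4. Both 2&4? no. Sum: 0
Gen 3: crossing 4x3. Both 2&4? no. Sum: 0
Gen 4: crossing 3x4. Both 2&4? no. Sum: 0
Gen 5: crossing 1x4. Both 2&4? no. Sum: 0
Gen 6: 2 under 4. Both 2&4? yes. Contrib: -1. Sum: -1

Answer: -1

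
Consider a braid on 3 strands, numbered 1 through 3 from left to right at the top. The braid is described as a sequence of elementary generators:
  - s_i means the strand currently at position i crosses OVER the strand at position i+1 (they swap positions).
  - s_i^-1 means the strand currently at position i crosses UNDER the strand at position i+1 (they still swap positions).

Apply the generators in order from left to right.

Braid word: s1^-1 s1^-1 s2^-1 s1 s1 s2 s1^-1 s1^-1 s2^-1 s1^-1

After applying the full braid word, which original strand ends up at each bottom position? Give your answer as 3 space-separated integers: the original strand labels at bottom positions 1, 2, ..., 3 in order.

Gen 1 (s1^-1): strand 1 crosses under strand 2. Perm now: [2 1 3]
Gen 2 (s1^-1): strand 2 crosses under strand 1. Perm now: [1 2 3]
Gen 3 (s2^-1): strand 2 crosses under strand 3. Perm now: [1 3 2]
Gen 4 (s1): strand 1 crosses over strand 3. Perm now: [3 1 2]
Gen 5 (s1): strand 3 crosses over strand 1. Perm now: [1 3 2]
Gen 6 (s2): strand 3 crosses over strand 2. Perm now: [1 2 3]
Gen 7 (s1^-1): strand 1 crosses under strand 2. Perm now: [2 1 3]
Gen 8 (s1^-1): strand 2 crosses under strand 1. Perm now: [1 2 3]
Gen 9 (s2^-1): strand 2 crosses under strand 3. Perm now: [1 3 2]
Gen 10 (s1^-1): strand 1 crosses under strand 3. Perm now: [3 1 2]

Answer: 3 1 2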